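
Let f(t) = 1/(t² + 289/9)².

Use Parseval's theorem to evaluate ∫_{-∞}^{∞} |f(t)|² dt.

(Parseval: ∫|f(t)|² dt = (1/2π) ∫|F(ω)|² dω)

∫|f(t)|² dt = \frac{10935 \pi}{6565418768}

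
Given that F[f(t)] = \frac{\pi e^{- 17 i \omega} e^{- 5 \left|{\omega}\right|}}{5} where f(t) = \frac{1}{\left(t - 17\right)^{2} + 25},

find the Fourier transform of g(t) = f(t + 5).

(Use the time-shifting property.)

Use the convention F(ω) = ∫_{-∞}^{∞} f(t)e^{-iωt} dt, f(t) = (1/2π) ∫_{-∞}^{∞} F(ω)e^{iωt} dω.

F[g](ω) = \frac{\pi e^{- 12 i \omega - 5 \left|{\omega}\right|}}{5}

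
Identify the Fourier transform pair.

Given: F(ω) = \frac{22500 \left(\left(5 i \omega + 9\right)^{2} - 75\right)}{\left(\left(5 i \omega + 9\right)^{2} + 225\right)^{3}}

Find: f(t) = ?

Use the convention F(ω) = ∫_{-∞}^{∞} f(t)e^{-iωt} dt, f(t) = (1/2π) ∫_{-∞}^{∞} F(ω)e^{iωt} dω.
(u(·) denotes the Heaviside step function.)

f(t) = 2 t^{2} e^{- \frac{9 t}{5}} \sin{\left(3 t \right)} u\left(t\right)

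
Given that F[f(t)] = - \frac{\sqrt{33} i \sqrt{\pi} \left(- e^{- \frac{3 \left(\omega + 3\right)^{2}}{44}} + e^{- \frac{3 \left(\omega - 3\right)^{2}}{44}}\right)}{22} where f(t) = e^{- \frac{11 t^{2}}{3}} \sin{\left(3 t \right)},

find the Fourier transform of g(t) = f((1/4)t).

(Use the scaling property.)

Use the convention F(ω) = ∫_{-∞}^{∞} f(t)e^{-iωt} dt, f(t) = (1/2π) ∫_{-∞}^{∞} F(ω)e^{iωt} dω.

F[g](ω) = \frac{2 \sqrt{33} i \sqrt{\pi} \left(1 - e^{\frac{36 \omega}{11}}\right) e^{- \frac{12 \omega^{2}}{11} - \frac{18 \omega}{11} - \frac{27}{44}}}{11}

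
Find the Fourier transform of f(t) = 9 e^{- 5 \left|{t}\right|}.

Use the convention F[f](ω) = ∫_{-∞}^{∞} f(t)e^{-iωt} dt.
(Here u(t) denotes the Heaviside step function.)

F(ω) = \frac{90}{\omega^{2} + 25}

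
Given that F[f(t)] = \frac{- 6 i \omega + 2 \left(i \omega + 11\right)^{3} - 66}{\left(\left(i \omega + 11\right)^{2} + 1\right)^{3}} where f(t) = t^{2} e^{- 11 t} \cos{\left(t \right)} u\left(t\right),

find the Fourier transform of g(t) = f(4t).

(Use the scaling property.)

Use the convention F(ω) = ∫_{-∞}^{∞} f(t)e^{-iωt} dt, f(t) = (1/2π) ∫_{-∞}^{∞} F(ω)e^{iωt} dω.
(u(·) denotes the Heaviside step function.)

F[g](ω) = \frac{32 \left(- 48 i \omega + \left(i \omega + 44\right)^{3} - 2112\right)}{\left(\left(i \omega + 44\right)^{2} + 16\right)^{3}}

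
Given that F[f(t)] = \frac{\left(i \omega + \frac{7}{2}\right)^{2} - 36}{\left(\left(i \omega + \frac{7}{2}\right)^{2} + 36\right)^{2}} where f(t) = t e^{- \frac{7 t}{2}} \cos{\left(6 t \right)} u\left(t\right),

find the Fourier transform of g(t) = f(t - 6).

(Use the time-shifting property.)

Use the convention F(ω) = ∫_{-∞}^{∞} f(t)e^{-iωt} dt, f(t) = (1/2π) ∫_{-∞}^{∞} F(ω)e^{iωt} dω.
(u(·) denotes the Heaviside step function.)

F[g](ω) = \frac{4 \left(\left(2 i \omega + 7\right)^{2} - 144\right) e^{- 6 i \omega}}{\left(\left(2 i \omega + 7\right)^{2} + 144\right)^{2}}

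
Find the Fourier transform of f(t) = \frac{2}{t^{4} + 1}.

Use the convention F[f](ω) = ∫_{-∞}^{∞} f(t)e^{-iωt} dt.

F(ω) = 2 \pi e^{- \frac{\sqrt{2} \left|{\omega}\right|}{2}} \sin{\left(\frac{\sqrt{2} \left|{\omega}\right|}{2} + \frac{\pi}{4} \right)}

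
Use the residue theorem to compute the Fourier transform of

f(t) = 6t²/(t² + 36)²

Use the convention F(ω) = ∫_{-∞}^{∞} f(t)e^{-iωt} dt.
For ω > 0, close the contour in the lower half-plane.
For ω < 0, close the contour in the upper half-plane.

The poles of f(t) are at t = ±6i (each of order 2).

Let g(z) = f(z)e^{-iωz}; for large |z| the factor e^{-iωz} decays in the lower half-plane when ω > 0 and in the upper half-plane when ω < 0.

Case ω > 0 (lower half-plane, clockwise contour ⇒ F(ω) = -2πi·ΣRes):
  Res_{z = - 6 i} g(z) = \frac{i \left(1 - 6 \omega\right) e^{- 6 \omega}}{4} (pole of order 2)
  F(ω) = -2πi·ΣRes = \frac{\pi \left(1 - 6 \omega\right) e^{- 6 \omega}}{2}

Case ω < 0 (upper half-plane, counterclockwise contour ⇒ F(ω) = +2πi·ΣRes):
  Res_{z = 6 i} g(z) = \frac{i \left(- 6 \omega - 1\right) e^{6 \omega}}{4} (pole of order 2)
  F(ω) = 2πi·ΣRes = \frac{\pi \left(6 \omega + 1\right) e^{6 \omega}}{2}

Both cases combine into a single formula in |ω|:

F(ω) = \frac{\pi \left(1 - 6 \left|{\omega}\right|\right) e^{- 6 \left|{\omega}\right|}}{2}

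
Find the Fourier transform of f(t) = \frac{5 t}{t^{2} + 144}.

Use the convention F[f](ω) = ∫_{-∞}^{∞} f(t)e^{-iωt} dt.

F(ω) = - 5 i \pi e^{- 12 \left|{\omega}\right|} \operatorname{sign}{\left(\omega \right)}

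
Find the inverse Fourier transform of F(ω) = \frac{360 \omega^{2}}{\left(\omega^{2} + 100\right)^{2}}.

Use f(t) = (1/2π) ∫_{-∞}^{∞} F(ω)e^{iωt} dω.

f(t) = 9 \left(1 - 10 \left|{t}\right|\right) e^{- 10 \left|{t}\right|}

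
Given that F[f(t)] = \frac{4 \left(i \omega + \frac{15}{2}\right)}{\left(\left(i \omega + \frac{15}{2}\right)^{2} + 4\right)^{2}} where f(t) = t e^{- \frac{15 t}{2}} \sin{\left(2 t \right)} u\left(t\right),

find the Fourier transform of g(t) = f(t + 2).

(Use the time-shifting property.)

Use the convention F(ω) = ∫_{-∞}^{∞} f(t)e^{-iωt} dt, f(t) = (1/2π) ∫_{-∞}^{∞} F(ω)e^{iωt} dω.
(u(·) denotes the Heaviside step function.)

F[g](ω) = \frac{\left(64 i \omega + 480\right) e^{2 i \omega}}{\left(\left(2 i \omega + 15\right)^{2} + 16\right)^{2}}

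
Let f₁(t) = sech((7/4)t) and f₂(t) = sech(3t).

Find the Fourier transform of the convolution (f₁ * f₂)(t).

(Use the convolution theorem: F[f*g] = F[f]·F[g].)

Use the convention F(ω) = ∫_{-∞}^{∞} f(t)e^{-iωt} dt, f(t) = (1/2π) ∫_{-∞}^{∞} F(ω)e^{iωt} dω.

F[f₁*f₂](ω) = \frac{4 \pi^{2}}{21 \cosh{\left(\frac{\pi \omega}{6} \right)} \cosh{\left(\frac{2 \pi \omega}{7} \right)}}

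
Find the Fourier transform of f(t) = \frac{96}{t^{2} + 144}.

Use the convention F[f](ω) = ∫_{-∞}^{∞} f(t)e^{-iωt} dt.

F(ω) = 8 \pi e^{- 12 \left|{\omega}\right|}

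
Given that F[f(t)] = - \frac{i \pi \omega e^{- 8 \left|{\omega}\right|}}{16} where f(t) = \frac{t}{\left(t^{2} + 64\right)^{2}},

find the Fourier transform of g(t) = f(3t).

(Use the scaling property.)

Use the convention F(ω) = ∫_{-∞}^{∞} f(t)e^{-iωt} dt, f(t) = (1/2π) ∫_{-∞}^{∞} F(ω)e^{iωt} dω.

F[g](ω) = - \frac{i \pi \omega e^{- \frac{8 \left|{\omega}\right|}{3}}}{144}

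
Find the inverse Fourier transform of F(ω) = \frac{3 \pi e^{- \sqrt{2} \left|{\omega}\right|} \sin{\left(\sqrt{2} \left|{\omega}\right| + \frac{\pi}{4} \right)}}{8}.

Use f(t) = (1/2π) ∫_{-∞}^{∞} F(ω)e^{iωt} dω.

f(t) = \frac{3}{t^{4} + 16}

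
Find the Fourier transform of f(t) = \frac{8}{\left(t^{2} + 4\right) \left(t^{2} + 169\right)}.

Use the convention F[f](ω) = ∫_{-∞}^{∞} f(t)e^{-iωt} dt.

F(ω) = \frac{4 \pi \left(13 e^{11 \left|{\omega}\right|} - 2\right) e^{- 13 \left|{\omega}\right|}}{2145}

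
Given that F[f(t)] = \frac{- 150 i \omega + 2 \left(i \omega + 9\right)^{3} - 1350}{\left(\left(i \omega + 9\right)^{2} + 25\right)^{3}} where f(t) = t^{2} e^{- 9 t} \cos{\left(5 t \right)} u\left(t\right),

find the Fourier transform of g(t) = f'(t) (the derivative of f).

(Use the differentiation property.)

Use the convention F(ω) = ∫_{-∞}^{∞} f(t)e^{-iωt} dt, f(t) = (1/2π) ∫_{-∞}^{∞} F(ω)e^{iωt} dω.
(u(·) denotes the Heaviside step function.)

F[g](ω) = - \frac{2 i \omega \left(75 i \omega - \left(i \omega + 9\right)^{3} + 675\right)}{\left(\left(i \omega + 9\right)^{2} + 25\right)^{3}}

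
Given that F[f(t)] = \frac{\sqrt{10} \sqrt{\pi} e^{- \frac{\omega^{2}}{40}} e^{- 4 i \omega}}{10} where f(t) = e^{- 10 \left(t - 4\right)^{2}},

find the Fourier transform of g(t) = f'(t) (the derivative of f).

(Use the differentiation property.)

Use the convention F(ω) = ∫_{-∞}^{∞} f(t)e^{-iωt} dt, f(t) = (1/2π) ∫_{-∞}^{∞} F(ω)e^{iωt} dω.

F[g](ω) = \frac{\sqrt{10} i \sqrt{\pi} \omega e^{- \frac{\omega \left(\omega + 160 i\right)}{40}}}{10}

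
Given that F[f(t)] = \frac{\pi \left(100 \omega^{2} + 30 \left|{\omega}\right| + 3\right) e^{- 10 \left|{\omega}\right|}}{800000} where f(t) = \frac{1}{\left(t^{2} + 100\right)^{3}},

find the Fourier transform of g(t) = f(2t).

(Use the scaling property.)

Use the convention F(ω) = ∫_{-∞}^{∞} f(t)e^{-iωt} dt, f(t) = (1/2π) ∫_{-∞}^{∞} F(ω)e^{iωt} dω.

F[g](ω) = \frac{\pi \left(25 \omega^{2} + 15 \left|{\omega}\right| + 3\right) e^{- 5 \left|{\omega}\right|}}{1600000}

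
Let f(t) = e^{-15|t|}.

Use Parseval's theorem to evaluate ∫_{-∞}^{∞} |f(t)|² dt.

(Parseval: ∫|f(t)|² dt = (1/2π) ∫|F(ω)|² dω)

∫|f(t)|² dt = \frac{1}{15}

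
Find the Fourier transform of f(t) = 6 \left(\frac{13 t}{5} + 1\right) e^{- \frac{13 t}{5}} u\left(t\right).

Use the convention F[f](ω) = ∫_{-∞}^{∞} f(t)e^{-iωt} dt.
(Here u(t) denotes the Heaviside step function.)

F(ω) = \frac{30 \left(- 5 i \omega - 26\right)}{25 \omega^{2} - 130 i \omega - 169}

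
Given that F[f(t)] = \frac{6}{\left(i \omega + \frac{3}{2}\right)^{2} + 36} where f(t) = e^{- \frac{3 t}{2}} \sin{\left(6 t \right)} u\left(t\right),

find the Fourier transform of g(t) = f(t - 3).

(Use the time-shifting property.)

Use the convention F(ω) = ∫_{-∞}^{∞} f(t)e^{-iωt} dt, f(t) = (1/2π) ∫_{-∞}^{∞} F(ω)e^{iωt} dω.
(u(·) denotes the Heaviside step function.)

F[g](ω) = \frac{24 e^{- 3 i \omega}}{\left(2 i \omega + 3\right)^{2} + 144}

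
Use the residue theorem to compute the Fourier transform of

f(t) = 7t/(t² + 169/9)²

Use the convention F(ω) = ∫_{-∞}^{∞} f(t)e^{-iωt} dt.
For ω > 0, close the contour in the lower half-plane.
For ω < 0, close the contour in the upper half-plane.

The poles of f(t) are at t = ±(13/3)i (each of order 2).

Let g(z) = f(z)e^{-iωz}; for large |z| the factor e^{-iωz} decays in the lower half-plane when ω > 0 and in the upper half-plane when ω < 0.

Case ω > 0 (lower half-plane, clockwise contour ⇒ F(ω) = -2πi·ΣRes):
  Res_{z = - \frac{13 i}{3}} g(z) = \frac{21 \omega e^{- \frac{13 \omega}{3}}}{52} (pole of order 2)
  F(ω) = -2πi·ΣRes = - \frac{21 i \pi \omega e^{- \frac{13 \omega}{3}}}{26}

Case ω < 0 (upper half-plane, counterclockwise contour ⇒ F(ω) = +2πi·ΣRes):
  Res_{z = \frac{13 i}{3}} g(z) = - \frac{21 \omega e^{\frac{13 \omega}{3}}}{52} (pole of order 2)
  F(ω) = 2πi·ΣRes = - \frac{21 i \pi \omega e^{\frac{13 \omega}{3}}}{26}

Both cases combine into a single formula in |ω|:

F(ω) = - \frac{21 i \pi \omega e^{- \frac{13 \left|{\omega}\right|}{3}}}{26}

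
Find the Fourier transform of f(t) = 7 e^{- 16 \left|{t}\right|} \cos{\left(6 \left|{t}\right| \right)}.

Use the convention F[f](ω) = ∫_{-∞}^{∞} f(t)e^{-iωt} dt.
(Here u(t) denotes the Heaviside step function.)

F(ω) = \frac{224 \left(\omega^{2} + 292\right)}{\omega^{4} + 440 \omega^{2} + 85264}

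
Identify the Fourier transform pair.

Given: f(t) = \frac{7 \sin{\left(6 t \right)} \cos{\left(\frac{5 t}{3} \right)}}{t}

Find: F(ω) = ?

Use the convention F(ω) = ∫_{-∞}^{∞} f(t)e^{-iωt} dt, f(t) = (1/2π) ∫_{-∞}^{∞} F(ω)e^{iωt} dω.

F(ω) = \begin{cases} 7 \pi & \text{for}\: \omega > - \frac{13}{3} \wedge \omega < \frac{13}{3} \\\frac{7 \pi}{2} & \text{for}\: \omega > - \frac{23}{3} \wedge \omega < \frac{23}{3} \\0 & \text{otherwise} \end{cases}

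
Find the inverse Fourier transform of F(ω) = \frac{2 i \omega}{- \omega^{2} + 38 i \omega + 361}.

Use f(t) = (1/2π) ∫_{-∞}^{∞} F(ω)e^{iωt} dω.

f(t) = 2 \left(1 - 19 t\right) e^{- 19 t} u\left(t\right)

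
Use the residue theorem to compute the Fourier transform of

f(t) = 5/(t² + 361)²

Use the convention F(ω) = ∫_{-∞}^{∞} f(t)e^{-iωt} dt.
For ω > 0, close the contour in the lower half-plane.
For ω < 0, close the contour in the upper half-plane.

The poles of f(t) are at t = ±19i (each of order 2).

Let g(z) = f(z)e^{-iωz}; for large |z| the factor e^{-iωz} decays in the lower half-plane when ω > 0 and in the upper half-plane when ω < 0.

Case ω > 0 (lower half-plane, clockwise contour ⇒ F(ω) = -2πi·ΣRes):
  Res_{z = - 19 i} g(z) = \frac{5 i \left(19 \omega + 1\right) e^{- 19 \omega}}{27436} (pole of order 2)
  F(ω) = -2πi·ΣRes = \frac{5 \pi \left(19 \omega + 1\right) e^{- 19 \omega}}{13718}

Case ω < 0 (upper half-plane, counterclockwise contour ⇒ F(ω) = +2πi·ΣRes):
  Res_{z = 19 i} g(z) = \frac{5 i \left(19 \omega - 1\right) e^{19 \omega}}{27436} (pole of order 2)
  F(ω) = 2πi·ΣRes = \frac{5 \pi \left(1 - 19 \omega\right) e^{19 \omega}}{13718}

Both cases combine into a single formula in |ω|:

F(ω) = \frac{5 \pi \left(19 \left|{\omega}\right| + 1\right) e^{- 19 \left|{\omega}\right|}}{13718}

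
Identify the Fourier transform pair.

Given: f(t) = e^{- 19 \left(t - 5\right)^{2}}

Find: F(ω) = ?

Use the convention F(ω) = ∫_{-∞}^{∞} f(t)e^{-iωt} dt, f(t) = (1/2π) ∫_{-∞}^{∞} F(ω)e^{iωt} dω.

F(ω) = \frac{\sqrt{19} \sqrt{\pi} e^{- \frac{\omega \left(\omega + 380 i\right)}{76}}}{19}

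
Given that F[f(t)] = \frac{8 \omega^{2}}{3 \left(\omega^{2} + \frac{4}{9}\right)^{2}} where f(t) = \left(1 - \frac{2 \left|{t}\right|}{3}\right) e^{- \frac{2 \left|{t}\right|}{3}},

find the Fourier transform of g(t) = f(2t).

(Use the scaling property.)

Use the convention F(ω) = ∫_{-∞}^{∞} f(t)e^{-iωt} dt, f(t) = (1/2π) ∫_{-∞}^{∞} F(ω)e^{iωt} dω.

F[g](ω) = \frac{432 \omega^{2}}{\left(9 \omega^{2} + 16\right)^{2}}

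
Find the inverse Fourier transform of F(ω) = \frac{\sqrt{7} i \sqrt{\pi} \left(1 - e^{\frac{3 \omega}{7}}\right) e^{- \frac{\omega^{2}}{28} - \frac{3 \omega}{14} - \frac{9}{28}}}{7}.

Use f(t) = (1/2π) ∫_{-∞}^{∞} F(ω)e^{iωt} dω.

f(t) = 2 e^{- 7 t^{2}} \sin{\left(3 t \right)}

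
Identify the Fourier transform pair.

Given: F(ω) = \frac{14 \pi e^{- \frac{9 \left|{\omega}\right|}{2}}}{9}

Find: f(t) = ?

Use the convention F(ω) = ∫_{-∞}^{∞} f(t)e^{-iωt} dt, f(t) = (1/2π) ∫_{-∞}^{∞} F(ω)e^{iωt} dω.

f(t) = \frac{7}{t^{2} + \frac{81}{4}}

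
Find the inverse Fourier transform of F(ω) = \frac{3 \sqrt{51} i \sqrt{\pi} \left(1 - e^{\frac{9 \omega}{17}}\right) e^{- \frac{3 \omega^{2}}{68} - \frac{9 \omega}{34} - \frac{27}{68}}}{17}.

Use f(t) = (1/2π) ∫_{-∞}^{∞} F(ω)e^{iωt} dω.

f(t) = 6 e^{- \frac{17 t^{2}}{3}} \sin{\left(3 t \right)}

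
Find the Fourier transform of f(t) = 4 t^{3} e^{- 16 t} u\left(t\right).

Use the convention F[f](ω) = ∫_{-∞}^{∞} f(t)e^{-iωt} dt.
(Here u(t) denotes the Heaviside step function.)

F(ω) = \frac{24}{\left(i \omega + 16\right)^{4}}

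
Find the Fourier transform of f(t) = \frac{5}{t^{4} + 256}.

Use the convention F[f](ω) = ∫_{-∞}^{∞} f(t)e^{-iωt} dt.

F(ω) = \frac{5 \pi e^{- 2 \sqrt{2} \left|{\omega}\right|} \sin{\left(2 \sqrt{2} \left|{\omega}\right| + \frac{\pi}{4} \right)}}{64}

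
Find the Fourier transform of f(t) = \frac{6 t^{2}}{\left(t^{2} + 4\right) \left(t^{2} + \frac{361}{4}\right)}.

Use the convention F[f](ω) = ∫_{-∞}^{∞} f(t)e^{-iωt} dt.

F(ω) = - \frac{16 \pi e^{- 2 \left|{\omega}\right|}}{115} + \frac{76 \pi e^{- \frac{19 \left|{\omega}\right|}{2}}}{115}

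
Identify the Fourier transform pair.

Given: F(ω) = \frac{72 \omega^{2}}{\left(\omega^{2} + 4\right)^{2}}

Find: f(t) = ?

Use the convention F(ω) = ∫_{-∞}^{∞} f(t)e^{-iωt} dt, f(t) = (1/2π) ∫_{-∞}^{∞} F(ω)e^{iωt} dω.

f(t) = 9 \left(1 - 2 \left|{t}\right|\right) e^{- 2 \left|{t}\right|}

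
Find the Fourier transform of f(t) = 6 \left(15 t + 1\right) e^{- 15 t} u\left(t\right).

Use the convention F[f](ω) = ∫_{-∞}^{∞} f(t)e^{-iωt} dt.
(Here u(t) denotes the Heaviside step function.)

F(ω) = \frac{6 \left(- i \omega - 30\right)}{\omega^{2} - 30 i \omega - 225}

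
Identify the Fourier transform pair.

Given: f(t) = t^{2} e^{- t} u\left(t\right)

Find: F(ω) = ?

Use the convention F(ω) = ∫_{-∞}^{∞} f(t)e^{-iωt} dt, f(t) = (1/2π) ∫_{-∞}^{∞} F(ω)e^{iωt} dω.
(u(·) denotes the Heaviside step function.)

F(ω) = \frac{2}{\left(i \omega + 1\right)^{3}}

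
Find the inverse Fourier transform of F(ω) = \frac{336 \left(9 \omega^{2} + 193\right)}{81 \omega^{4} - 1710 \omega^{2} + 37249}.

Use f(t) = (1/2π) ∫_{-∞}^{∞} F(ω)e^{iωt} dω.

f(t) = 8 e^{- \frac{7 \left|{t}\right|}{3}} \cos{\left(4 \left|{t}\right| \right)}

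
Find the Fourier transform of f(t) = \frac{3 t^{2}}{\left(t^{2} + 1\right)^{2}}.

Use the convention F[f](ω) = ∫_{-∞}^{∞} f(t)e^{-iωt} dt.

F(ω) = \frac{3 \pi \left(1 - \left|{\omega}\right|\right) e^{- \left|{\omega}\right|}}{2}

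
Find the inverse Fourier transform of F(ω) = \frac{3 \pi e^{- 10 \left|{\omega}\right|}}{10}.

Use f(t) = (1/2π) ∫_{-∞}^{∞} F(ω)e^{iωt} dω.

f(t) = \frac{3}{t^{2} + 100}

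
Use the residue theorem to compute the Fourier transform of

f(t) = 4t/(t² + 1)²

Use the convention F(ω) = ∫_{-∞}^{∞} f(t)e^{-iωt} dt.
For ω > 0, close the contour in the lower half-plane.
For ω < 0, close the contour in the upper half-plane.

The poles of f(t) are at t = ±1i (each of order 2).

Let g(z) = f(z)e^{-iωz}; for large |z| the factor e^{-iωz} decays in the lower half-plane when ω > 0 and in the upper half-plane when ω < 0.

Case ω > 0 (lower half-plane, clockwise contour ⇒ F(ω) = -2πi·ΣRes):
  Res_{z = - i} g(z) = \omega e^{- \omega} (pole of order 2)
  F(ω) = -2πi·ΣRes = - 2 i \pi \omega e^{- \omega}

Case ω < 0 (upper half-plane, counterclockwise contour ⇒ F(ω) = +2πi·ΣRes):
  Res_{z = i} g(z) = - \omega e^{\omega} (pole of order 2)
  F(ω) = 2πi·ΣRes = - 2 i \pi \omega e^{\omega}

Both cases combine into a single formula in |ω|:

F(ω) = - 2 i \pi \omega e^{- \left|{\omega}\right|}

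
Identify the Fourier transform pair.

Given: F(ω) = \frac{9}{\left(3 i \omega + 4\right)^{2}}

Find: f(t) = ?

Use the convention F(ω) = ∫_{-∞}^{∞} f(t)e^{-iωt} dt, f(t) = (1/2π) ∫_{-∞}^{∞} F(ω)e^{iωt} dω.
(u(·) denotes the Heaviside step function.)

f(t) = t e^{- \frac{4 t}{3}} u\left(t\right)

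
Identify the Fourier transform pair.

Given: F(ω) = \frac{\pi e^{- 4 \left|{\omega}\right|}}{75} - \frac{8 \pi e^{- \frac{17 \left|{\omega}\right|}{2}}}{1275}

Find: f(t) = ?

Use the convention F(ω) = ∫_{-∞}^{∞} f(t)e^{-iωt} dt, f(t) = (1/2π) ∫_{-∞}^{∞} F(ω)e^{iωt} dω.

f(t) = \frac{3}{\left(t^{2} + 16\right) \left(t^{2} + \frac{289}{4}\right)}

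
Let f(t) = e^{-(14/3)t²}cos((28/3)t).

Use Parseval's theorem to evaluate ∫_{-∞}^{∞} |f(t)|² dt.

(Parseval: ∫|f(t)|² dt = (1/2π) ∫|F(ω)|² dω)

∫|f(t)|² dt = \frac{\sqrt{21} \sqrt{\pi} \left(1 + e^{\frac{28}{3}}\right)}{28 e^{\frac{28}{3}}}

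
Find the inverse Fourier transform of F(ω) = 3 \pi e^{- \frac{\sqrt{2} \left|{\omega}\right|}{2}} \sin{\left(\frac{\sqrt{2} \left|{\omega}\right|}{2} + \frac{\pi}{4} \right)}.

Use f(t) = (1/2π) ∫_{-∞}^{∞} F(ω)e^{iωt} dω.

f(t) = \frac{3}{t^{4} + 1}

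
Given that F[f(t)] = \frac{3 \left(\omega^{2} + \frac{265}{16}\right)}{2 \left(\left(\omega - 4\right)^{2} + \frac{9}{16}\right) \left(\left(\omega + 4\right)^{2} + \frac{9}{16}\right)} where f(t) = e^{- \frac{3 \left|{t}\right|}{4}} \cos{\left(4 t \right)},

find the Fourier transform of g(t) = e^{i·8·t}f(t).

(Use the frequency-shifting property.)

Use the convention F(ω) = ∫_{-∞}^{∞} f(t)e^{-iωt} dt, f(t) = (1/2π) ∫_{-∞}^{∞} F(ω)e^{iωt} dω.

F[g](ω) = \frac{24 \left(16 \left(\omega - 8\right)^{2} + 265\right)}{\left(16 \left(\omega - 12\right)^{2} + 9\right) \left(16 \left(\omega - 4\right)^{2} + 9\right)}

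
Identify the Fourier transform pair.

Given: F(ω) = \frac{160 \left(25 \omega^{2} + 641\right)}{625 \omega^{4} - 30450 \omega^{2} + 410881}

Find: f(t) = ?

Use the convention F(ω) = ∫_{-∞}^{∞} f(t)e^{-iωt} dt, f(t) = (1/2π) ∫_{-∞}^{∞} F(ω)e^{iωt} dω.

f(t) = 4 e^{- \frac{4 \left|{t}\right|}{5}} \cos{\left(5 \left|{t}\right| \right)}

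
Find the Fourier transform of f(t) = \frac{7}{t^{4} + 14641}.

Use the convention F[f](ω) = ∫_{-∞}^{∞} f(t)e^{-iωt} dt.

F(ω) = \frac{7 \pi e^{- \frac{11 \sqrt{2} \left|{\omega}\right|}{2}} \sin{\left(\frac{11 \sqrt{2} \left|{\omega}\right|}{2} + \frac{\pi}{4} \right)}}{1331}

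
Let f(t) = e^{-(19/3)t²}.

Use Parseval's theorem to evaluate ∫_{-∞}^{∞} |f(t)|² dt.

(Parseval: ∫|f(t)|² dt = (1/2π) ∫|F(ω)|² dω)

∫|f(t)|² dt = \frac{\sqrt{114} \sqrt{\pi}}{38}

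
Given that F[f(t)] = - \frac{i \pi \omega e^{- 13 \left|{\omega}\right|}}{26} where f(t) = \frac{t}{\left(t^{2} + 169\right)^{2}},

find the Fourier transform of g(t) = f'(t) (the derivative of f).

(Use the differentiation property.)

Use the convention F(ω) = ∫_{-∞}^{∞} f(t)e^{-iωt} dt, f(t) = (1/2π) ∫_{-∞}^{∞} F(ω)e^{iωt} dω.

F[g](ω) = \frac{\pi \omega^{2} e^{- 13 \left|{\omega}\right|}}{26}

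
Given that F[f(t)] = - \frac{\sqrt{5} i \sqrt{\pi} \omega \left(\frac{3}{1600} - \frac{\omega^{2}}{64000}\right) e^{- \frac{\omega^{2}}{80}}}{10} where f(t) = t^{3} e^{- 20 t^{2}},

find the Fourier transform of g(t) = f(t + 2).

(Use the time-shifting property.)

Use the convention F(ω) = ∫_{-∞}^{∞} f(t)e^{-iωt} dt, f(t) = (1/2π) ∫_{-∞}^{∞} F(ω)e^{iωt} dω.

F[g](ω) = \frac{\sqrt{5} i \sqrt{\pi} \omega \left(\omega^{2} - 120\right) e^{\frac{\omega \left(- \omega + 160 i\right)}{80}}}{640000}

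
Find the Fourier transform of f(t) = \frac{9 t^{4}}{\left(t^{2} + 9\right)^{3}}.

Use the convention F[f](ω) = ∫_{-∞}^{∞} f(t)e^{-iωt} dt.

F(ω) = \frac{9 \pi \left(3 \omega^{2} - 5 \left|{\omega}\right| + 1\right) e^{- 3 \left|{\omega}\right|}}{8}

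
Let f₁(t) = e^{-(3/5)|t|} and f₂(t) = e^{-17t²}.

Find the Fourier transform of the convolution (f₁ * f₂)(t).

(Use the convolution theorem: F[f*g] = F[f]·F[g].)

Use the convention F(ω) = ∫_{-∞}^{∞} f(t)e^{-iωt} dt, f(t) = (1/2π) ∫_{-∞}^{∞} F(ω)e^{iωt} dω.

F[f₁*f₂](ω) = \frac{30 \sqrt{17} \sqrt{\pi} e^{- \frac{\omega^{2}}{68}}}{17 \left(25 \omega^{2} + 9\right)}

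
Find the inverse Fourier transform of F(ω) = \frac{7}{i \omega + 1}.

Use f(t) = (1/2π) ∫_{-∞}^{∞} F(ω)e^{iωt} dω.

f(t) = 7 e^{- t} u\left(t\right)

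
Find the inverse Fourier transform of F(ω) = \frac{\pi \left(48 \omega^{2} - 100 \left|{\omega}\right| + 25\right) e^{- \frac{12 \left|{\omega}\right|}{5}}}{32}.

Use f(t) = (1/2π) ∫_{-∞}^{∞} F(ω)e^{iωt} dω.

f(t) = \frac{5 t^{4}}{\left(t^{2} + \frac{144}{25}\right)^{3}}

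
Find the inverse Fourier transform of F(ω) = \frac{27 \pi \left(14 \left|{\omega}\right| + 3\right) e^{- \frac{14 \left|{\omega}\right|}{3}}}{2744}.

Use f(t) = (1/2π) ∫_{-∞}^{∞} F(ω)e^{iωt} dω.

f(t) = \frac{6}{\left(t^{2} + \frac{196}{9}\right)^{2}}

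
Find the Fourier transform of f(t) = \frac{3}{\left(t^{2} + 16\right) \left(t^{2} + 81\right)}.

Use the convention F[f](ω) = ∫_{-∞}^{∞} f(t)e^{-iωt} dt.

F(ω) = \frac{\pi \left(9 e^{5 \left|{\omega}\right|} - 4\right) e^{- 9 \left|{\omega}\right|}}{780}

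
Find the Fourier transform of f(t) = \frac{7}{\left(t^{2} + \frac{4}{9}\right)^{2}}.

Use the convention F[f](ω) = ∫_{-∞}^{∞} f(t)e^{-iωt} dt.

F(ω) = \frac{63 \pi \left(2 \left|{\omega}\right| + 3\right) e^{- \frac{2 \left|{\omega}\right|}{3}}}{16}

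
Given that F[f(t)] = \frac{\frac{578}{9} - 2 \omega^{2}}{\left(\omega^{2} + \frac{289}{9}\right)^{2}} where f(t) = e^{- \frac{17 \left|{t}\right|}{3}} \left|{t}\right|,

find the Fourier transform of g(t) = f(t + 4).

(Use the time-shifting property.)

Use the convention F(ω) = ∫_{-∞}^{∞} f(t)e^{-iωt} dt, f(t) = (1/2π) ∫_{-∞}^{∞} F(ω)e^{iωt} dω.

F[g](ω) = \frac{\left(5202 - 162 \omega^{2}\right) e^{4 i \omega}}{\left(9 \omega^{2} + 289\right)^{2}}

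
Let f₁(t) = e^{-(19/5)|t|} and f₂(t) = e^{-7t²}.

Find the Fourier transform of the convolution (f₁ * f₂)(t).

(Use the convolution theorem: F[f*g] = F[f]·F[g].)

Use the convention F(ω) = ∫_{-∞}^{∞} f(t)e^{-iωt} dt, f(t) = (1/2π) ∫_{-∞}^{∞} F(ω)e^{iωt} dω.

F[f₁*f₂](ω) = \frac{190 \sqrt{7} \sqrt{\pi} e^{- \frac{\omega^{2}}{28}}}{7 \left(25 \omega^{2} + 361\right)}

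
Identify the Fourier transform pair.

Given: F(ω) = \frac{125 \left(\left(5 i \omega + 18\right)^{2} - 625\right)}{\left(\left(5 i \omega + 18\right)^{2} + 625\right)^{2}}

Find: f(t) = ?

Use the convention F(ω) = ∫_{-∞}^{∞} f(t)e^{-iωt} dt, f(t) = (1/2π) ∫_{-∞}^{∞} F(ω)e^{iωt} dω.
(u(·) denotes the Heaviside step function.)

f(t) = 5 t e^{- \frac{18 t}{5}} \cos{\left(5 t \right)} u\left(t\right)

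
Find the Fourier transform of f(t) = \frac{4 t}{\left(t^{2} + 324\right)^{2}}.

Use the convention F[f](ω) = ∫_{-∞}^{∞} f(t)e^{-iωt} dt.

F(ω) = - \frac{i \pi \omega e^{- 18 \left|{\omega}\right|}}{9}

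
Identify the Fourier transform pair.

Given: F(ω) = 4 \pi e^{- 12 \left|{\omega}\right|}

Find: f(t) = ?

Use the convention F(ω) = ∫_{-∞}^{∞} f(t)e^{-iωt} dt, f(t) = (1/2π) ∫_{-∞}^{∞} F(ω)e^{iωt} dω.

f(t) = \frac{48}{t^{2} + 144}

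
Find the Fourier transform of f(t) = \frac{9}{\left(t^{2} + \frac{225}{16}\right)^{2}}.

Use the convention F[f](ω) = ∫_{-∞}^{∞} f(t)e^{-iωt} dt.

F(ω) = \frac{8 \pi \left(15 \left|{\omega}\right| + 4\right) e^{- \frac{15 \left|{\omega}\right|}{4}}}{375}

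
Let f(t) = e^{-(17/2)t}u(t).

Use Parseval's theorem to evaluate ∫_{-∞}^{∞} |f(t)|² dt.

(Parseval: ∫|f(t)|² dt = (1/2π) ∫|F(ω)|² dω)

∫|f(t)|² dt = \frac{1}{17}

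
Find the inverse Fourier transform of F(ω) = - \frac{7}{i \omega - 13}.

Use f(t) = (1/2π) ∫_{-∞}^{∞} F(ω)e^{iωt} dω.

f(t) = 7 e^{13 t} u\left(- t\right)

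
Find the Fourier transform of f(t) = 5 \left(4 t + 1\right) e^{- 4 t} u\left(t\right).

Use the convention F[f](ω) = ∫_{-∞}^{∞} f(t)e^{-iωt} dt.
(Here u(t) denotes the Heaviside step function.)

F(ω) = \frac{5 \left(- i \omega - 8\right)}{\omega^{2} - 8 i \omega - 16}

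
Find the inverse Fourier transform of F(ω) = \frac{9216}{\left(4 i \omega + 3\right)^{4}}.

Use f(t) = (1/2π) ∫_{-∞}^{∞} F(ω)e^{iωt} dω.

f(t) = 6 t^{3} e^{- \frac{3 t}{4}} u\left(t\right)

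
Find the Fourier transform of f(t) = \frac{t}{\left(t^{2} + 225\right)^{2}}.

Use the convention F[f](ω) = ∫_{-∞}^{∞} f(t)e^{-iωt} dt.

F(ω) = - \frac{i \pi \omega e^{- 15 \left|{\omega}\right|}}{30}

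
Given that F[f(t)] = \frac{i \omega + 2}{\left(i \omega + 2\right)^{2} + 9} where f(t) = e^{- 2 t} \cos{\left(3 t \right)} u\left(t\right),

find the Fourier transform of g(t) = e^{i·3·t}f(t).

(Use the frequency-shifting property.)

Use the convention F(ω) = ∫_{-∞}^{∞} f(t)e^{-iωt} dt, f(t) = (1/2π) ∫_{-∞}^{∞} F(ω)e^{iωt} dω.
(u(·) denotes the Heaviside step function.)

F[g](ω) = \frac{i \left(\omega - 3\right) + 2}{\left(i \left(\omega - 3\right) + 2\right)^{2} + 9}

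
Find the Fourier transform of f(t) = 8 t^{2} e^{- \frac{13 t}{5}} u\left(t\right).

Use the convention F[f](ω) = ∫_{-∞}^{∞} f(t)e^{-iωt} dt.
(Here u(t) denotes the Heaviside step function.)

F(ω) = \frac{2000}{\left(5 i \omega + 13\right)^{3}}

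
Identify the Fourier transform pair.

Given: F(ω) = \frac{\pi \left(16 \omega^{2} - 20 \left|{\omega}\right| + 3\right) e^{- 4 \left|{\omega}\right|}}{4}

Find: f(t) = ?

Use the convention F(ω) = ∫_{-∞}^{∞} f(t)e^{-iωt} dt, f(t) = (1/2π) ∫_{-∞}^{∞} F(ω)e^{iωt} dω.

f(t) = \frac{8 t^{4}}{\left(t^{2} + 16\right)^{3}}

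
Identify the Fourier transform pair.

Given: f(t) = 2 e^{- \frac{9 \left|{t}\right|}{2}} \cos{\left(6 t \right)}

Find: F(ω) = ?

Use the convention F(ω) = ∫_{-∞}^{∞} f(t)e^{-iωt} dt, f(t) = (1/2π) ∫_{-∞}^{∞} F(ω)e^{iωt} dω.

F(ω) = \frac{72 \left(4 \omega^{2} + 225\right)}{16 \omega^{4} - 504 \omega^{2} + 50625}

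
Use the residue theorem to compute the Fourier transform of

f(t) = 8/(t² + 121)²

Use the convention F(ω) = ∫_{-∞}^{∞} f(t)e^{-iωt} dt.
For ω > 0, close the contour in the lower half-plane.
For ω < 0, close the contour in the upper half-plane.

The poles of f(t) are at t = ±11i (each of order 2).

Let g(z) = f(z)e^{-iωz}; for large |z| the factor e^{-iωz} decays in the lower half-plane when ω > 0 and in the upper half-plane when ω < 0.

Case ω > 0 (lower half-plane, clockwise contour ⇒ F(ω) = -2πi·ΣRes):
  Res_{z = - 11 i} g(z) = \frac{2 i \left(11 \omega + 1\right) e^{- 11 \omega}}{1331} (pole of order 2)
  F(ω) = -2πi·ΣRes = \frac{4 \pi \left(11 \omega + 1\right) e^{- 11 \omega}}{1331}

Case ω < 0 (upper half-plane, counterclockwise contour ⇒ F(ω) = +2πi·ΣRes):
  Res_{z = 11 i} g(z) = \frac{2 i \left(11 \omega - 1\right) e^{11 \omega}}{1331} (pole of order 2)
  F(ω) = 2πi·ΣRes = \frac{4 \pi \left(1 - 11 \omega\right) e^{11 \omega}}{1331}

Both cases combine into a single formula in |ω|:

F(ω) = \frac{4 \pi \left(11 \left|{\omega}\right| + 1\right) e^{- 11 \left|{\omega}\right|}}{1331}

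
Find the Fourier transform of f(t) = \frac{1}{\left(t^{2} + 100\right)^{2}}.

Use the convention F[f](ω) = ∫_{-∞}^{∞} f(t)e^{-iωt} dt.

F(ω) = \frac{\pi \left(10 \left|{\omega}\right| + 1\right) e^{- 10 \left|{\omega}\right|}}{2000}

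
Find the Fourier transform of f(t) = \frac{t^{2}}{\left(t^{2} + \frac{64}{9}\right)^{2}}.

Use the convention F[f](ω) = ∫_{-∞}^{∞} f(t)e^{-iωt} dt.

F(ω) = \frac{\pi \left(3 - 8 \left|{\omega}\right|\right) e^{- \frac{8 \left|{\omega}\right|}{3}}}{16}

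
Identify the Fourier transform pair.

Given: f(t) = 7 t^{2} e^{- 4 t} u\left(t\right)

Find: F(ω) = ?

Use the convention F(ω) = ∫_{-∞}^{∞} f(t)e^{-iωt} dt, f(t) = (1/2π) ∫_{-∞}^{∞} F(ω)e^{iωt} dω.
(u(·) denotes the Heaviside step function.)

F(ω) = \frac{14}{\left(i \omega + 4\right)^{3}}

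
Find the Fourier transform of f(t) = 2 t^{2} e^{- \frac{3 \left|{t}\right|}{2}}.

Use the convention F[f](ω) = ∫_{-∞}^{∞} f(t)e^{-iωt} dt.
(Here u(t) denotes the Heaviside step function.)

F(ω) = \frac{576 \left(3 - 4 \omega^{2}\right)}{\left(4 \omega^{2} + 9\right)^{3}}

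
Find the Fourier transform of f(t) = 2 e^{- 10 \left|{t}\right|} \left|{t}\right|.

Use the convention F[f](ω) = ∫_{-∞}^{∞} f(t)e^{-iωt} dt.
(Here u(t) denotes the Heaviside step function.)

F(ω) = \frac{4 \left(100 - \omega^{2}\right)}{\left(\omega^{2} + 100\right)^{2}}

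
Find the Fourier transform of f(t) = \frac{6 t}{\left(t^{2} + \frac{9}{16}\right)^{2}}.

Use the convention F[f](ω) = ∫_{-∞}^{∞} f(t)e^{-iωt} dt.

F(ω) = - 4 i \pi \omega e^{- \frac{3 \left|{\omega}\right|}{4}}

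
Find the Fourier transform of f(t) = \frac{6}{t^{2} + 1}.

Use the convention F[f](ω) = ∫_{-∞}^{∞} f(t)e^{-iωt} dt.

F(ω) = 6 \pi e^{- \left|{\omega}\right|}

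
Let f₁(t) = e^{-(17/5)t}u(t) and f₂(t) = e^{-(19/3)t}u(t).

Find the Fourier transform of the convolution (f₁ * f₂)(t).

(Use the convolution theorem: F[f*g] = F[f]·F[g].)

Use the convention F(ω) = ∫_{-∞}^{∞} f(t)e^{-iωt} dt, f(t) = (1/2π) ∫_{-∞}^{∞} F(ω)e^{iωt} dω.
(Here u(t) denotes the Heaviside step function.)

F[f₁*f₂](ω) = \frac{15}{- 15 \omega^{2} + 146 i \omega + 323}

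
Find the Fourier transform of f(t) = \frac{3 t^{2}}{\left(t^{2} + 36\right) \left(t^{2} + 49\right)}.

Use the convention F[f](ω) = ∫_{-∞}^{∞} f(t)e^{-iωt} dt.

F(ω) = \frac{3 \pi \left(7 - 6 e^{\left|{\omega}\right|}\right) e^{- 7 \left|{\omega}\right|}}{13}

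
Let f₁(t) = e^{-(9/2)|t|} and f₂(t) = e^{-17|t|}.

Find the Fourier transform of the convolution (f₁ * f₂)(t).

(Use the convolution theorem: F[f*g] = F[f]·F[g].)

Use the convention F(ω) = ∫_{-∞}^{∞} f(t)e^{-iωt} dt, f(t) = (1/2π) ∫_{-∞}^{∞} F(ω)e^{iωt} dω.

F[f₁*f₂](ω) = \frac{1224}{\left(\omega^{2} + 289\right) \left(4 \omega^{2} + 81\right)}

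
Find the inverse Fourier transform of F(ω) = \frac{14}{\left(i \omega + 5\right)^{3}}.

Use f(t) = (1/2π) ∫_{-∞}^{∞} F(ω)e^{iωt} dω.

f(t) = 7 t^{2} e^{- 5 t} u\left(t\right)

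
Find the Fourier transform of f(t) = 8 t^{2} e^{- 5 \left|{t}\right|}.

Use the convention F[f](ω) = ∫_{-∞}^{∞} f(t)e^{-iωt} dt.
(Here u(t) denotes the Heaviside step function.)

F(ω) = \frac{160 \left(25 - 3 \omega^{2}\right)}{\left(\omega^{2} + 25\right)^{3}}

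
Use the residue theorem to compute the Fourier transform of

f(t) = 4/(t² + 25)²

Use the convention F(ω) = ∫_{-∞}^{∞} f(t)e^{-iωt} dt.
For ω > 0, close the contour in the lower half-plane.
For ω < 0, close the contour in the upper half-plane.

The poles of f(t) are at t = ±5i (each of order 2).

Let g(z) = f(z)e^{-iωz}; for large |z| the factor e^{-iωz} decays in the lower half-plane when ω > 0 and in the upper half-plane when ω < 0.

Case ω > 0 (lower half-plane, clockwise contour ⇒ F(ω) = -2πi·ΣRes):
  Res_{z = - 5 i} g(z) = \frac{i \left(5 \omega + 1\right) e^{- 5 \omega}}{125} (pole of order 2)
  F(ω) = -2πi·ΣRes = \frac{2 \pi \left(5 \omega + 1\right) e^{- 5 \omega}}{125}

Case ω < 0 (upper half-plane, counterclockwise contour ⇒ F(ω) = +2πi·ΣRes):
  Res_{z = 5 i} g(z) = \frac{i \left(5 \omega - 1\right) e^{5 \omega}}{125} (pole of order 2)
  F(ω) = 2πi·ΣRes = \frac{2 \pi \left(1 - 5 \omega\right) e^{5 \omega}}{125}

Both cases combine into a single formula in |ω|:

F(ω) = \frac{2 \pi \left(5 \left|{\omega}\right| + 1\right) e^{- 5 \left|{\omega}\right|}}{125}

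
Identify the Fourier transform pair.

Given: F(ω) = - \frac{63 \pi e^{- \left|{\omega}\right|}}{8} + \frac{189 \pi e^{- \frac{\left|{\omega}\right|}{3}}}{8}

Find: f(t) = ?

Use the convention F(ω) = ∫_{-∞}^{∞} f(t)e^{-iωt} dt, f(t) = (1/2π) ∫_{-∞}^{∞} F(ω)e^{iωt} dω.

f(t) = \frac{7}{\left(t^{2} + \frac{1}{9}\right) \left(t^{2} + 1\right)}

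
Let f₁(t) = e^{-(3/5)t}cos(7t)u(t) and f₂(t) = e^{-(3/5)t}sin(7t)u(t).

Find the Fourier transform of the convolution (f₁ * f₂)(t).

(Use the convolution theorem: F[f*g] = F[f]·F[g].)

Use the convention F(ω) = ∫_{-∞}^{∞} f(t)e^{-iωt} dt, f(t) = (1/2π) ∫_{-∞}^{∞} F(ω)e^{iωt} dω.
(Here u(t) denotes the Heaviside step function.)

F[f₁*f₂](ω) = \frac{875 \left(5 i \omega + 3\right)}{\left(\left(5 i \omega + 3\right)^{2} + 1225\right)^{2}}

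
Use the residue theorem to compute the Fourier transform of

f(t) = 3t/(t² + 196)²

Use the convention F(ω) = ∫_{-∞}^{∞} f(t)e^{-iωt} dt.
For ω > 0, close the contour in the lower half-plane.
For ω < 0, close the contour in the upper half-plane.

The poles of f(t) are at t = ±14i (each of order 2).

Let g(z) = f(z)e^{-iωz}; for large |z| the factor e^{-iωz} decays in the lower half-plane when ω > 0 and in the upper half-plane when ω < 0.

Case ω > 0 (lower half-plane, clockwise contour ⇒ F(ω) = -2πi·ΣRes):
  Res_{z = - 14 i} g(z) = \frac{3 \omega e^{- 14 \omega}}{56} (pole of order 2)
  F(ω) = -2πi·ΣRes = - \frac{3 i \pi \omega e^{- 14 \omega}}{28}

Case ω < 0 (upper half-plane, counterclockwise contour ⇒ F(ω) = +2πi·ΣRes):
  Res_{z = 14 i} g(z) = - \frac{3 \omega e^{14 \omega}}{56} (pole of order 2)
  F(ω) = 2πi·ΣRes = - \frac{3 i \pi \omega e^{14 \omega}}{28}

Both cases combine into a single formula in |ω|:

F(ω) = - \frac{3 i \pi \omega e^{- 14 \left|{\omega}\right|}}{28}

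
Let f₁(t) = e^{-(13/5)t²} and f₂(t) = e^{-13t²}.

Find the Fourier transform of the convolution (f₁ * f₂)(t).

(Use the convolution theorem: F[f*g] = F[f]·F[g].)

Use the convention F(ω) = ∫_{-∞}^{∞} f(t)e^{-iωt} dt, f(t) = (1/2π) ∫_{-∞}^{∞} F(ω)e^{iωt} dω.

F[f₁*f₂](ω) = \frac{\sqrt{5} \pi e^{- \frac{3 \omega^{2}}{26}}}{13}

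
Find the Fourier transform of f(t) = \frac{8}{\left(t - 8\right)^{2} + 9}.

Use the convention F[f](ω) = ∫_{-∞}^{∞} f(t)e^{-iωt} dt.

F(ω) = \frac{8 \pi e^{- 8 i \omega - 3 \left|{\omega}\right|}}{3}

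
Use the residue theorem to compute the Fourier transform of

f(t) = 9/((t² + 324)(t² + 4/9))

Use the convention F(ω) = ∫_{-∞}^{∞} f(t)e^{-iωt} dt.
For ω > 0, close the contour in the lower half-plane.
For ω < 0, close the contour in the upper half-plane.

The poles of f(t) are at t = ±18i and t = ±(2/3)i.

Let g(z) = f(z)e^{-iωz}; for large |z| the factor e^{-iωz} decays in the lower half-plane when ω > 0 and in the upper half-plane when ω < 0.

Case ω > 0 (lower half-plane, clockwise contour ⇒ F(ω) = -2πi·ΣRes):
  Res_{z = - 18 i} g(z) = - \frac{9 i e^{- 18 \omega}}{11648}
  Res_{z = - \frac{2 i}{3}} g(z) = \frac{243 i e^{- \frac{2 \omega}{3}}}{11648}
  F(ω) = -2πi·ΣRes = - \frac{9 \pi e^{- 18 \omega}}{5824} + \frac{243 \pi e^{- \frac{2 \omega}{3}}}{5824}

Case ω < 0 (upper half-plane, counterclockwise contour ⇒ F(ω) = +2πi·ΣRes):
  Res_{z = 18 i} g(z) = \frac{9 i e^{18 \omega}}{11648}
  Res_{z = \frac{2 i}{3}} g(z) = - \frac{243 i e^{\frac{2 \omega}{3}}}{11648}
  F(ω) = 2πi·ΣRes = \frac{9 \pi \left(27 e^{\frac{2 \omega}{3}} - e^{18 \omega}\right)}{5824}

Both cases combine into a single formula in |ω|:

F(ω) = - \frac{9 \pi e^{- 18 \left|{\omega}\right|}}{5824} + \frac{243 \pi e^{- \frac{2 \left|{\omega}\right|}{3}}}{5824}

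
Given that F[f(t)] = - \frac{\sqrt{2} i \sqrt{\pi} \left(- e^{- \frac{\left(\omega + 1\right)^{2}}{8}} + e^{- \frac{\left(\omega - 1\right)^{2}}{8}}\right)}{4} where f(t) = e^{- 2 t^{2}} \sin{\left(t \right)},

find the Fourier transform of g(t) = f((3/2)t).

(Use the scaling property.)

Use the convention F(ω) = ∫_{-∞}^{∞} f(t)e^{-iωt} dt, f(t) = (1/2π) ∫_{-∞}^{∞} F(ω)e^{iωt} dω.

F[g](ω) = \frac{\sqrt{2} i \sqrt{\pi} \left(1 - e^{\frac{\omega}{3}}\right) e^{- \frac{\omega^{2}}{18} - \frac{\omega}{6} - \frac{1}{8}}}{6}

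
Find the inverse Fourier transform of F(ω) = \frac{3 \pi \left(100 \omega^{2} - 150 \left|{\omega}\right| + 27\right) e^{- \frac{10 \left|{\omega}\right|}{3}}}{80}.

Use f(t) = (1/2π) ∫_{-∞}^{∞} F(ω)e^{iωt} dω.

f(t) = \frac{9 t^{4}}{\left(t^{2} + \frac{100}{9}\right)^{3}}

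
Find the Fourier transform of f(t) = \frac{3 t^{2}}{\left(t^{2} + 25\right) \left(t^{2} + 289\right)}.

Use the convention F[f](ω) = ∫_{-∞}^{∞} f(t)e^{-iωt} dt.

F(ω) = \frac{\pi \left(17 - 5 e^{12 \left|{\omega}\right|}\right) e^{- 17 \left|{\omega}\right|}}{88}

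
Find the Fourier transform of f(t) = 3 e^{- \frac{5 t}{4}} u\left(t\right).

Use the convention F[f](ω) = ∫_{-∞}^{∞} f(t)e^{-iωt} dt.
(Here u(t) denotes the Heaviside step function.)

F(ω) = \frac{12}{4 i \omega + 5}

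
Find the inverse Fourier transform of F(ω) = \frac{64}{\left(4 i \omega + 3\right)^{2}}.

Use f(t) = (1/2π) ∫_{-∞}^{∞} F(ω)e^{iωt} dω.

f(t) = 4 t e^{- \frac{3 t}{4}} u\left(t\right)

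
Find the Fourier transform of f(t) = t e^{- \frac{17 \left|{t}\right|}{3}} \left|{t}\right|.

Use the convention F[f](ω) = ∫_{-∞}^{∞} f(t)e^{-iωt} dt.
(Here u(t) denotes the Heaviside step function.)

F(ω) = \frac{972 i \omega \left(3 \omega^{2} - 289\right)}{\left(9 \omega^{2} + 289\right)^{3}}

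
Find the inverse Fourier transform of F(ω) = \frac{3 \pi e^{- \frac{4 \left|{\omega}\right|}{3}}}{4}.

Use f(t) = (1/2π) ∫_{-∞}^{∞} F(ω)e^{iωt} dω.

f(t) = \frac{1}{t^{2} + \frac{16}{9}}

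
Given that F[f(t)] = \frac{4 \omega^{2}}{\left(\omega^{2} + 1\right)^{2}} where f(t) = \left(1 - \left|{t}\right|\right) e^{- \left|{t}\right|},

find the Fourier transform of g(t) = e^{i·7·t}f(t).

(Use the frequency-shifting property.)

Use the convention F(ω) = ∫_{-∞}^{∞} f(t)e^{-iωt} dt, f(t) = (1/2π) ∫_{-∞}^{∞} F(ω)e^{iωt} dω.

F[g](ω) = \frac{4 \left(\omega - 7\right)^{2}}{\left(\left(\omega - 7\right)^{2} + 1\right)^{2}}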